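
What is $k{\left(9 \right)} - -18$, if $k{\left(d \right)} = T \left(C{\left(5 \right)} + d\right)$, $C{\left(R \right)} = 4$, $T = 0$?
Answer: $18$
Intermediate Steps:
$k{\left(d \right)} = 0$ ($k{\left(d \right)} = 0 \left(4 + d\right) = 0$)
$k{\left(9 \right)} - -18 = 0 - -18 = 0 + 18 = 18$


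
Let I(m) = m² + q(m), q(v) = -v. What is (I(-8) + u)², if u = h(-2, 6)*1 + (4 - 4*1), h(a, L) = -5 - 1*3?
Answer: 4096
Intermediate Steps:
h(a, L) = -8 (h(a, L) = -5 - 3 = -8)
I(m) = m² - m
u = -8 (u = -8*1 + (4 - 4*1) = -8 + (4 - 4) = -8 + 0 = -8)
(I(-8) + u)² = (-8*(-1 - 8) - 8)² = (-8*(-9) - 8)² = (72 - 8)² = 64² = 4096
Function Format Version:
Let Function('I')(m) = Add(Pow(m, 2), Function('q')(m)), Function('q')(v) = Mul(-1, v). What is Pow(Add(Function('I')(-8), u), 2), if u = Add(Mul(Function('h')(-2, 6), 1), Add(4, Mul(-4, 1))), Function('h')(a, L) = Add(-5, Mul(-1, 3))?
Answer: 4096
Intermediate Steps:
Function('h')(a, L) = -8 (Function('h')(a, L) = Add(-5, -3) = -8)
Function('I')(m) = Add(Pow(m, 2), Mul(-1, m))
u = -8 (u = Add(Mul(-8, 1), Add(4, Mul(-4, 1))) = Add(-8, Add(4, -4)) = Add(-8, 0) = -8)
Pow(Add(Function('I')(-8), u), 2) = Pow(Add(Mul(-8, Add(-1, -8)), -8), 2) = Pow(Add(Mul(-8, -9), -8), 2) = Pow(Add(72, -8), 2) = Pow(64, 2) = 4096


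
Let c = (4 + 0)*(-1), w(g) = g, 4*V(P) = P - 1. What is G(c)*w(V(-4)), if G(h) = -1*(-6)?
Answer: -15/2 ≈ -7.5000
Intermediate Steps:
V(P) = -1/4 + P/4 (V(P) = (P - 1)/4 = (-1 + P)/4 = -1/4 + P/4)
c = -4 (c = 4*(-1) = -4)
G(h) = 6
G(c)*w(V(-4)) = 6*(-1/4 + (1/4)*(-4)) = 6*(-1/4 - 1) = 6*(-5/4) = -15/2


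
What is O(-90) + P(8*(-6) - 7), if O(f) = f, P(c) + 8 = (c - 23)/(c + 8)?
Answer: -4528/47 ≈ -96.340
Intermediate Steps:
P(c) = -8 + (-23 + c)/(8 + c) (P(c) = -8 + (c - 23)/(c + 8) = -8 + (-23 + c)/(8 + c))
O(-90) + P(8*(-6) - 7) = -90 + (-87 - 7*(8*(-6) - 7))/(8 + (8*(-6) - 7)) = -90 + (-87 - 7*(-48 - 7))/(8 + (-48 - 7)) = -90 + (-87 - 7*(-55))/(8 - 55) = -90 + (-87 + 385)/(-47) = -90 - 1/47*298 = -90 - 298/47 = -4528/47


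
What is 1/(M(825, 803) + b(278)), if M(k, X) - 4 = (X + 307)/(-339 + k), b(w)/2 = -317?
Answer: -81/50845 ≈ -0.0015931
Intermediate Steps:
b(w) = -634 (b(w) = 2*(-317) = -634)
M(k, X) = 4 + (307 + X)/(-339 + k) (M(k, X) = 4 + (X + 307)/(-339 + k) = 4 + (307 + X)/(-339 + k))
1/(M(825, 803) + b(278)) = 1/((-1049 + 803 + 4*825)/(-339 + 825) - 634) = 1/((-1049 + 803 + 3300)/486 - 634) = 1/((1/486)*3054 - 634) = 1/(509/81 - 634) = 1/(-50845/81) = -81/50845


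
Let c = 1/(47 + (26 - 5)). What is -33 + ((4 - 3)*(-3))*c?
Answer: -2247/68 ≈ -33.044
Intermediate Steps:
c = 1/68 (c = 1/(47 + 21) = 1/68 ≈ 0.014706)
-33 + ((4 - 3)*(-3))*c = -33 + ((4 - 3)*(-3))*(1/68) = -33 + (1*(-3))*(1/68) = -33 - 3*1/68 = -33 - 3/68 = -2247/68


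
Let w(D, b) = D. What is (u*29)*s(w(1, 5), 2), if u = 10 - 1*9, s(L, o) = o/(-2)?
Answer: -29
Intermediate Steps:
s(L, o) = -o/2 (s(L, o) = o*(-½) = -o/2)
u = 1 (u = 10 - 9 = 1)
(u*29)*s(w(1, 5), 2) = (1*29)*(-½*2) = 29*(-1) = -29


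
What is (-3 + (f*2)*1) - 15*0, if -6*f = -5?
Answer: -4/3 ≈ -1.3333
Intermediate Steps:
f = ⅚ (f = -⅙*(-5) = ⅚ ≈ 0.83333)
(-3 + (f*2)*1) - 15*0 = (-3 + ((⅚)*2)*1) - 15*0 = (-3 + (5/3)*1) + 0 = (-3 + 5/3) + 0 = -4/3 + 0 = -4/3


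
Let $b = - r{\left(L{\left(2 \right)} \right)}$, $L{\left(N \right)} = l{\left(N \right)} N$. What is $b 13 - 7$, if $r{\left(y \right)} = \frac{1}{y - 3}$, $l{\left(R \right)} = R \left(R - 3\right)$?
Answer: $- \frac{36}{7} \approx -5.1429$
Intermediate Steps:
$l{\left(R \right)} = R \left(-3 + R\right)$
$L{\left(N \right)} = N^{2} \left(-3 + N\right)$ ($L{\left(N \right)} = N \left(-3 + N\right) N = N^{2} \left(-3 + N\right)$)
$r{\left(y \right)} = \frac{1}{-3 + y}$
$b = \frac{1}{7}$ ($b = - \frac{1}{-3 + 2^{2} \left(-3 + 2\right)} = - \frac{1}{-3 + 4 \left(-1\right)} = - \frac{1}{-3 - 4} = - \frac{1}{-7} = \left(-1\right) \left(- \frac{1}{7}\right) = \frac{1}{7} \approx 0.14286$)
$b 13 - 7 = \frac{1}{7} \cdot 13 - 7 = \frac{13}{7} - 7 = - \frac{36}{7}$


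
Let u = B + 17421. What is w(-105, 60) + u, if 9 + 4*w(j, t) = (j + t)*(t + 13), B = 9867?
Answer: 52929/2 ≈ 26465.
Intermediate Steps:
u = 27288 (u = 9867 + 17421 = 27288)
w(j, t) = -9/4 + (13 + t)*(j + t)/4 (w(j, t) = -9/4 + ((j + t)*(t + 13))/4 = -9/4 + ((j + t)*(13 + t))/4 = -9/4 + ((13 + t)*(j + t))/4 = -9/4 + (13 + t)*(j + t)/4)
w(-105, 60) + u = (-9/4 + (¼)*60² + (13/4)*(-105) + (13/4)*60 + (¼)*(-105)*60) + 27288 = (-9/4 + (¼)*3600 - 1365/4 + 195 - 1575) + 27288 = (-9/4 + 900 - 1365/4 + 195 - 1575) + 27288 = -1647/2 + 27288 = 52929/2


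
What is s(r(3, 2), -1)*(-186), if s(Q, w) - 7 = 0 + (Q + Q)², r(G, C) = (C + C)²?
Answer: -191766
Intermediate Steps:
r(G, C) = 4*C² (r(G, C) = (2*C)² = 4*C²)
s(Q, w) = 7 + 4*Q² (s(Q, w) = 7 + (0 + (Q + Q)²) = 7 + (0 + (2*Q)²) = 7 + (0 + 4*Q²) = 7 + 4*Q²)
s(r(3, 2), -1)*(-186) = (7 + 4*(4*2²)²)*(-186) = (7 + 4*(4*4)²)*(-186) = (7 + 4*16²)*(-186) = (7 + 4*256)*(-186) = (7 + 1024)*(-186) = 1031*(-186) = -191766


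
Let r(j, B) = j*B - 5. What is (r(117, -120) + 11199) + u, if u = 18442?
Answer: 15596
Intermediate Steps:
r(j, B) = -5 + B*j (r(j, B) = B*j - 5 = -5 + B*j)
(r(117, -120) + 11199) + u = ((-5 - 120*117) + 11199) + 18442 = ((-5 - 14040) + 11199) + 18442 = (-14045 + 11199) + 18442 = -2846 + 18442 = 15596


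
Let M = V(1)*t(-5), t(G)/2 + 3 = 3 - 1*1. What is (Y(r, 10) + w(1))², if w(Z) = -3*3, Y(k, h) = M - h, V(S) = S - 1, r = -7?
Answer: 361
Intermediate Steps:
V(S) = -1 + S
t(G) = -2 (t(G) = -6 + 2*(3 - 1*1) = -6 + 2*(3 - 1) = -6 + 2*2 = -6 + 4 = -2)
M = 0 (M = (-1 + 1)*(-2) = 0*(-2) = 0)
Y(k, h) = -h (Y(k, h) = 0 - h = -h)
w(Z) = -9
(Y(r, 10) + w(1))² = (-1*10 - 9)² = (-10 - 9)² = (-19)² = 361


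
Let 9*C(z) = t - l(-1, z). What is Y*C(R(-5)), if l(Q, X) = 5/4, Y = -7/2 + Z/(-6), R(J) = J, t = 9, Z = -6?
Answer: -155/72 ≈ -2.1528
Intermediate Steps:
Y = -5/2 (Y = -7/2 - 6/(-6) = -7*½ - 6*(-⅙) = -7/2 + 1 = -5/2 ≈ -2.5000)
l(Q, X) = 5/4 (l(Q, X) = 5*(¼) = 5/4)
C(z) = 31/36 (C(z) = (9 - 1*5/4)/9 = (9 - 5/4)/9 = (⅑)*(31/4) = 31/36)
Y*C(R(-5)) = -5/2*31/36 = -155/72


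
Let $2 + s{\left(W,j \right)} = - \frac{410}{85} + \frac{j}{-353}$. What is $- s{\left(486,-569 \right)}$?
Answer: $\frac{31275}{6001} \approx 5.2116$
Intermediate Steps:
$s{\left(W,j \right)} = - \frac{116}{17} - \frac{j}{353}$ ($s{\left(W,j \right)} = -2 + \left(- \frac{410}{85} + \frac{j}{-353}\right) = -2 + \left(\left(-410\right) \frac{1}{85} + j \left(- \frac{1}{353}\right)\right) = -2 - \left(\frac{82}{17} + \frac{j}{353}\right) = - \frac{116}{17} - \frac{j}{353}$)
$- s{\left(486,-569 \right)} = - (- \frac{116}{17} - - \frac{569}{353}) = - (- \frac{116}{17} + \frac{569}{353}) = \left(-1\right) \left(- \frac{31275}{6001}\right) = \frac{31275}{6001}$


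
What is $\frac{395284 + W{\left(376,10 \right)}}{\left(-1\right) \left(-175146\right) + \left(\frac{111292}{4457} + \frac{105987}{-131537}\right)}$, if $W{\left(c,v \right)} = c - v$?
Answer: $\frac{33136275831550}{14670761746637} \approx 2.2587$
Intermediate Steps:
$\frac{395284 + W{\left(376,10 \right)}}{\left(-1\right) \left(-175146\right) + \left(\frac{111292}{4457} + \frac{105987}{-131537}\right)} = \frac{395284 + \left(376 - 10\right)}{\left(-1\right) \left(-175146\right) + \left(\frac{111292}{4457} + \frac{105987}{-131537}\right)} = \frac{395284 + \left(376 - 10\right)}{175146 + \left(111292 \cdot \frac{1}{4457} + 105987 \left(- \frac{1}{131537}\right)\right)} = \frac{395284 + 366}{175146 + \left(\frac{111292}{4457} - \frac{15141}{18791}\right)} = \frac{395650}{175146 + \frac{2023804535}{83751487}} = \frac{395650}{\frac{14670761746637}{83751487}} = 395650 \cdot \frac{83751487}{14670761746637} = \frac{33136275831550}{14670761746637}$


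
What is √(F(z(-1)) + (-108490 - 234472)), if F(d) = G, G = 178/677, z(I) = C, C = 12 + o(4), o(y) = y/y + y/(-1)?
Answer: 6*I*√4366369722/677 ≈ 585.63*I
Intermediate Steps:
o(y) = 1 - y (o(y) = 1 + y*(-1) = 1 - y)
C = 9 (C = 12 + (1 - 1*4) = 12 + (1 - 4) = 12 - 3 = 9)
z(I) = 9
G = 178/677 (G = 178*(1/677) = 178/677 ≈ 0.26292)
F(d) = 178/677
√(F(z(-1)) + (-108490 - 234472)) = √(178/677 + (-108490 - 234472)) = √(178/677 - 342962) = √(-232185096/677) = 6*I*√4366369722/677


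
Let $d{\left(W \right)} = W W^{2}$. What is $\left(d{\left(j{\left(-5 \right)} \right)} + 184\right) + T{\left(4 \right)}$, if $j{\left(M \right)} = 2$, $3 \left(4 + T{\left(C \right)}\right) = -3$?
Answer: $187$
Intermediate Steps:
$T{\left(C \right)} = -5$ ($T{\left(C \right)} = -4 + \frac{1}{3} \left(-3\right) = -4 - 1 = -5$)
$d{\left(W \right)} = W^{3}$
$\left(d{\left(j{\left(-5 \right)} \right)} + 184\right) + T{\left(4 \right)} = \left(2^{3} + 184\right) - 5 = \left(8 + 184\right) - 5 = 192 - 5 = 187$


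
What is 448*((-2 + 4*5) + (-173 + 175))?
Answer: 8960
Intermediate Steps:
448*((-2 + 4*5) + (-173 + 175)) = 448*((-2 + 20) + 2) = 448*(18 + 2) = 448*20 = 8960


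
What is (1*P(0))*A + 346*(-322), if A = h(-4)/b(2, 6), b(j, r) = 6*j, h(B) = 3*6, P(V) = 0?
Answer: -111412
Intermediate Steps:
h(B) = 18
A = 3/2 (A = 18/((6*2)) = 18/12 = 18*(1/12) = 3/2 ≈ 1.5000)
(1*P(0))*A + 346*(-322) = (1*0)*(3/2) + 346*(-322) = 0*(3/2) - 111412 = 0 - 111412 = -111412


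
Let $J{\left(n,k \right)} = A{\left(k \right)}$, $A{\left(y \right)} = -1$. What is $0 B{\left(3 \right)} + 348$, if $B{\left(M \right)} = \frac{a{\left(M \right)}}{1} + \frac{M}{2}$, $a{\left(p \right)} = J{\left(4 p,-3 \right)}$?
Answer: $348$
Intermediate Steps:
$J{\left(n,k \right)} = -1$
$a{\left(p \right)} = -1$
$B{\left(M \right)} = -1 + \frac{M}{2}$ ($B{\left(M \right)} = - 1^{-1} + \frac{M}{2} = \left(-1\right) 1 + M \frac{1}{2} = -1 + \frac{M}{2}$)
$0 B{\left(3 \right)} + 348 = 0 \left(-1 + \frac{1}{2} \cdot 3\right) + 348 = 0 \left(-1 + \frac{3}{2}\right) + 348 = 0 \cdot \frac{1}{2} + 348 = 0 + 348 = 348$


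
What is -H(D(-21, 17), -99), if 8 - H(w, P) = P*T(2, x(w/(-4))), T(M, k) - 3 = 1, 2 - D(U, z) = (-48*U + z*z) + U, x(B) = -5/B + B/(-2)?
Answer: -404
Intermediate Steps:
x(B) = -5/B - B/2 (x(B) = -5/B + B*(-½) = -5/B - B/2)
D(U, z) = 2 - z² + 47*U (D(U, z) = 2 - ((-48*U + z*z) + U) = 2 - ((-48*U + z²) + U) = 2 - ((z² - 48*U) + U) = 2 - (z² - 47*U) = 2 + (-z² + 47*U) = 2 - z² + 47*U)
T(M, k) = 4 (T(M, k) = 3 + 1 = 4)
H(w, P) = 8 - 4*P (H(w, P) = 8 - P*4 = 8 - 4*P)
-H(D(-21, 17), -99) = -(8 - 4*(-99)) = -(8 + 396) = -1*404 = -404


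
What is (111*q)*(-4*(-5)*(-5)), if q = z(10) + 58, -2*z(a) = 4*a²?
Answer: 1576200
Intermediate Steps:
z(a) = -2*a²
q = -142 (q = -2*10² + 58 = -2*100 + 58 = -200 + 58 = -142)
(111*q)*(-4*(-5)*(-5)) = (111*(-142))*(-4*(-5)*(-5)) = -315240*(-5) = -15762*(-100) = 1576200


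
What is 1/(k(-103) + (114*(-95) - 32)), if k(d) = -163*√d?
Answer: I/(-10862*I + 163*√103) ≈ -8.9977e-5 + 1.3703e-5*I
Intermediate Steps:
1/(k(-103) + (114*(-95) - 32)) = 1/(-163*I*√103 + (114*(-95) - 32)) = 1/(-163*I*√103 + (-10830 - 32)) = 1/(-163*I*√103 - 10862) = 1/(-10862 - 163*I*√103)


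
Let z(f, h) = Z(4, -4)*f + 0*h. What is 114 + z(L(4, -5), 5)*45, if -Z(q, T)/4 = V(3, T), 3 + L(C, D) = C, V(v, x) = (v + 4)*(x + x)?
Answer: 10194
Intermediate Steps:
V(v, x) = 2*x*(4 + v) (V(v, x) = (4 + v)*(2*x) = 2*x*(4 + v))
L(C, D) = -3 + C
Z(q, T) = -56*T (Z(q, T) = -8*T*(4 + 3) = -8*T*7 = -56*T)
z(f, h) = 224*f (z(f, h) = (-56*(-4))*f + 0*h = 224*f + 0 = 224*f)
114 + z(L(4, -5), 5)*45 = 114 + (224*(-3 + 4))*45 = 114 + (224*1)*45 = 114 + 224*45 = 114 + 10080 = 10194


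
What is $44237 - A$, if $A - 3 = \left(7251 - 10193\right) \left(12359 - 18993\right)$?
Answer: $-19472994$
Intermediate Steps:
$A = 19517231$ ($A = 3 + \left(7251 - 10193\right) \left(12359 - 18993\right) = 3 - -19517228 = 3 + 19517228 = 19517231$)
$44237 - A = 44237 - 19517231 = -19472994$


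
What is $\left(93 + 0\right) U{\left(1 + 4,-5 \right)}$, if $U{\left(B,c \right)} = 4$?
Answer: $372$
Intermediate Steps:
$\left(93 + 0\right) U{\left(1 + 4,-5 \right)} = \left(93 + 0\right) 4 = 93 \cdot 4 = 372$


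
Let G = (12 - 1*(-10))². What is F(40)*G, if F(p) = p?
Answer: 19360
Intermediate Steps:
G = 484 (G = (12 + 10)² = 22² = 484)
F(40)*G = 40*484 = 19360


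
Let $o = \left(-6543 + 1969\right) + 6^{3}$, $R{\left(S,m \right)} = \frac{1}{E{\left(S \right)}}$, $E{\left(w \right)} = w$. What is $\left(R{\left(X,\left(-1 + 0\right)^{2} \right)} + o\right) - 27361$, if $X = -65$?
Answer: $- \frac{2061736}{65} \approx -31719.0$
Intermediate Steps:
$R{\left(S,m \right)} = \frac{1}{S}$
$o = -4358$ ($o = -4574 + 216 = -4358$)
$\left(R{\left(X,\left(-1 + 0\right)^{2} \right)} + o\right) - 27361 = \left(\frac{1}{-65} - 4358\right) - 27361 = \left(- \frac{1}{65} - 4358\right) - 27361 = - \frac{283271}{65} - 27361 = - \frac{2061736}{65}$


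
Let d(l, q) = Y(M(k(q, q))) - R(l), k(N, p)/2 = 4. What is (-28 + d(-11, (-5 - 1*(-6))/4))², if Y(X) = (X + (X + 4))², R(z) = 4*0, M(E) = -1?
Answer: 576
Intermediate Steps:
k(N, p) = 8 (k(N, p) = 2*4 = 8)
R(z) = 0
Y(X) = (4 + 2*X)² (Y(X) = (X + (4 + X))² = (4 + 2*X)²)
d(l, q) = 4 (d(l, q) = 4*(2 - 1)² - 1*0 = 4*1² + 0 = 4*1 + 0 = 4 + 0 = 4)
(-28 + d(-11, (-5 - 1*(-6))/4))² = (-28 + 4)² = (-24)² = 576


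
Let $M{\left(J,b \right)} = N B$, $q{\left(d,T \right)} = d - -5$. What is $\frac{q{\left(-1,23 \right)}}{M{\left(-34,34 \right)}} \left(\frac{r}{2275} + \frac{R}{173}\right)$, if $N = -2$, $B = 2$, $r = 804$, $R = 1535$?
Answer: $- \frac{3631217}{393575} \approx -9.2262$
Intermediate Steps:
$q{\left(d,T \right)} = 5 + d$ ($q{\left(d,T \right)} = d + 5 = 5 + d$)
$M{\left(J,b \right)} = -4$ ($M{\left(J,b \right)} = \left(-2\right) 2 = -4$)
$\frac{q{\left(-1,23 \right)}}{M{\left(-34,34 \right)}} \left(\frac{r}{2275} + \frac{R}{173}\right) = \frac{5 - 1}{-4} \left(\frac{804}{2275} + \frac{1535}{173}\right) = 4 \left(- \frac{1}{4}\right) \left(804 \cdot \frac{1}{2275} + 1535 \cdot \frac{1}{173}\right) = - (\frac{804}{2275} + \frac{1535}{173}) = \left(-1\right) \frac{3631217}{393575} = - \frac{3631217}{393575}$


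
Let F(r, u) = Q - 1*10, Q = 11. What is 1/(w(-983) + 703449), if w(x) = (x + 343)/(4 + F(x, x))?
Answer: 1/703321 ≈ 1.4218e-6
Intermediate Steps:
F(r, u) = 1 (F(r, u) = 11 - 1*10 = 11 - 10 = 1)
w(x) = 343/5 + x/5 (w(x) = (x + 343)/(4 + 1) = (343 + x)/5 = (343 + x)*(1/5) = 343/5 + x/5)
1/(w(-983) + 703449) = 1/((343/5 + (1/5)*(-983)) + 703449) = 1/((343/5 - 983/5) + 703449) = 1/(-128 + 703449) = 1/703321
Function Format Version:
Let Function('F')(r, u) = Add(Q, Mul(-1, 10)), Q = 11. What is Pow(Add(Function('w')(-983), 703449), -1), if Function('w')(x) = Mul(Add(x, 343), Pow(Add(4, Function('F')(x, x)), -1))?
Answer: Rational(1, 703321) ≈ 1.4218e-6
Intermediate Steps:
Function('F')(r, u) = 1 (Function('F')(r, u) = Add(11, Mul(-1, 10)) = Add(11, -10) = 1)
Function('w')(x) = Add(Rational(343, 5), Mul(Rational(1, 5), x)) (Function('w')(x) = Mul(Add(x, 343), Pow(Add(4, 1), -1)) = Mul(Add(343, x), Pow(5, -1)) = Mul(Add(343, x), Rational(1, 5)) = Add(Rational(343, 5), Mul(Rational(1, 5), x)))
Pow(Add(Function('w')(-983), 703449), -1) = Pow(Add(Add(Rational(343, 5), Mul(Rational(1, 5), -983)), 703449), -1) = Pow(Add(Add(Rational(343, 5), Rational(-983, 5)), 703449), -1) = Pow(Add(-128, 703449), -1) = Pow(703321, -1) = Rational(1, 703321)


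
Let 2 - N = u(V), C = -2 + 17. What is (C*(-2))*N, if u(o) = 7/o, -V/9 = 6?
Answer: -575/9 ≈ -63.889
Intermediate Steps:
V = -54 (V = -9*6 = -54)
C = 15
N = 115/54 (N = 2 - 7/(-54) = 2 - 7*(-1)/54 = 2 - 1*(-7/54) = 2 + 7/54 = 115/54 ≈ 2.1296)
(C*(-2))*N = (15*(-2))*(115/54) = -30*115/54 = -575/9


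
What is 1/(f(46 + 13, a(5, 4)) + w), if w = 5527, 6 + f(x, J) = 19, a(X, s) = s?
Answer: 1/5540 ≈ 0.00018051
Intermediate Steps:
f(x, J) = 13 (f(x, J) = -6 + 19 = 13)
1/(f(46 + 13, a(5, 4)) + w) = 1/(13 + 5527) = 1/5540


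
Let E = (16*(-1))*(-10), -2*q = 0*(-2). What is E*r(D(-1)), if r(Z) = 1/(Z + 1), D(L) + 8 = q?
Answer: -160/7 ≈ -22.857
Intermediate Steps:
q = 0 (q = -0*(-2) = -½*0 = 0)
E = 160 (E = -16*(-10) = 160)
D(L) = -8 (D(L) = -8 + 0 = -8)
r(Z) = 1/(1 + Z)
E*r(D(-1)) = 160/(1 - 8) = 160/(-7) = 160*(-⅐) = -160/7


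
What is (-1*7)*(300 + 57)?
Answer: -2499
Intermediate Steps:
(-1*7)*(300 + 57) = -7*357 = -2499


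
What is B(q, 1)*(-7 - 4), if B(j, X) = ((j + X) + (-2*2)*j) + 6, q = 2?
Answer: -11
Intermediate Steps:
B(j, X) = 6 + X - 3*j (B(j, X) = ((X + j) - 4*j) + 6 = (X - 3*j) + 6 = 6 + X - 3*j)
B(q, 1)*(-7 - 4) = (6 + 1 - 3*2)*(-7 - 4) = (6 + 1 - 6)*(-11) = 1*(-11) = -11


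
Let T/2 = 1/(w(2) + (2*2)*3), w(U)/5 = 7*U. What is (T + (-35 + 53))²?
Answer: 546121/1681 ≈ 324.88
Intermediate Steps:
w(U) = 35*U (w(U) = 5*(7*U) = 35*U)
T = 1/41 (T = 2/(35*2 + (2*2)*3) = 2/(70 + 4*3) = 2/(70 + 12) = 2/82 = 2*(1/82) = 1/41 ≈ 0.024390)
(T + (-35 + 53))² = (1/41 + (-35 + 53))² = (1/41 + 18)² = (739/41)² = 546121/1681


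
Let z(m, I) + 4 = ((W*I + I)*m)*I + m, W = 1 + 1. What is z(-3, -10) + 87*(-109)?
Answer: -10390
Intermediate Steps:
W = 2
z(m, I) = -4 + m + 3*m*I² (z(m, I) = -4 + (((2*I + I)*m)*I + m) = -4 + (((3*I)*m)*I + m) = -4 + ((3*I*m)*I + m) = -4 + (3*m*I² + m) = -4 + (m + 3*m*I²) = -4 + m + 3*m*I²)
z(-3, -10) + 87*(-109) = (-4 - 3 + 3*(-3)*(-10)²) + 87*(-109) = (-4 - 3 + 3*(-3)*100) - 9483 = (-4 - 3 - 900) - 9483 = -907 - 9483 = -10390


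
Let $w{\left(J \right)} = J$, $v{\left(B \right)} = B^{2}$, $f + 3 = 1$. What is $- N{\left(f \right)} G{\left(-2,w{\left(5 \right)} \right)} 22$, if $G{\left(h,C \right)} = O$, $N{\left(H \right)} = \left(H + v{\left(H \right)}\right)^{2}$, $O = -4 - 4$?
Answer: $704$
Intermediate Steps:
$f = -2$ ($f = -3 + 1 = -2$)
$O = -8$ ($O = -4 - 4 = -8$)
$N{\left(H \right)} = \left(H + H^{2}\right)^{2}$
$G{\left(h,C \right)} = -8$
$- N{\left(f \right)} G{\left(-2,w{\left(5 \right)} \right)} 22 = - \left(-2\right)^{2} \left(1 - 2\right)^{2} \left(-8\right) 22 = - 4 \left(-1\right)^{2} \left(-8\right) 22 = - 4 \cdot 1 \left(-8\right) 22 = - 4 \left(-8\right) 22 = - \left(-32\right) 22 = \left(-1\right) \left(-704\right) = 704$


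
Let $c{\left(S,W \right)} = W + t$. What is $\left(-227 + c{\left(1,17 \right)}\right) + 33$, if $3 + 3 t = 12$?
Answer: $-174$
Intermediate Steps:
$t = 3$ ($t = -1 + \frac{1}{3} \cdot 12 = -1 + 4 = 3$)
$c{\left(S,W \right)} = 3 + W$ ($c{\left(S,W \right)} = W + 3 = 3 + W$)
$\left(-227 + c{\left(1,17 \right)}\right) + 33 = \left(-227 + \left(3 + 17\right)\right) + 33 = \left(-227 + 20\right) + 33 = -207 + 33 = -174$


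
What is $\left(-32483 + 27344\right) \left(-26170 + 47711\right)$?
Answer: $-110699199$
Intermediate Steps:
$\left(-32483 + 27344\right) \left(-26170 + 47711\right) = \left(-5139\right) 21541 = -110699199$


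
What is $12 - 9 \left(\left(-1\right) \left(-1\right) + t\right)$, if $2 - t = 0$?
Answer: $-15$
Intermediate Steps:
$t = 2$ ($t = 2 - 0 = 2 + 0 = 2$)
$12 - 9 \left(\left(-1\right) \left(-1\right) + t\right) = 12 - 9 \left(\left(-1\right) \left(-1\right) + 2\right) = 12 - 9 \left(1 + 2\right) = 12 - 27 = -15$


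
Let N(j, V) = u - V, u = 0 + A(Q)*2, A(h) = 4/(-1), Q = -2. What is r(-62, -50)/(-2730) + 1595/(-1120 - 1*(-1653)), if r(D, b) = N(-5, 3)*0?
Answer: 1595/533 ≈ 2.9925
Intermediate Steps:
A(h) = -4 (A(h) = 4*(-1) = -4)
u = -8 (u = 0 - 4*2 = 0 - 8 = -8)
N(j, V) = -8 - V
r(D, b) = 0 (r(D, b) = (-8 - 1*3)*0 = (-8 - 3)*0 = -11*0 = 0)
r(-62, -50)/(-2730) + 1595/(-1120 - 1*(-1653)) = 0/(-2730) + 1595/(-1120 - 1*(-1653)) = 0*(-1/2730) + 1595/(-1120 + 1653) = 0 + 1595/533 = 1595/533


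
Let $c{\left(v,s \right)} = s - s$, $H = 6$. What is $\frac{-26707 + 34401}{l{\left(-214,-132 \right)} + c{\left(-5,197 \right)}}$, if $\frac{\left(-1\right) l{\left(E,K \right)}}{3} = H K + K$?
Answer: $\frac{3847}{1386} \approx 2.7756$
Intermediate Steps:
$c{\left(v,s \right)} = 0$
$l{\left(E,K \right)} = - 21 K$ ($l{\left(E,K \right)} = - 3 \left(6 K + K\right) = - 3 \cdot 7 K = - 21 K$)
$\frac{-26707 + 34401}{l{\left(-214,-132 \right)} + c{\left(-5,197 \right)}} = \frac{-26707 + 34401}{\left(-21\right) \left(-132\right) + 0} = \frac{7694}{2772 + 0} = \frac{7694}{2772} = 7694 \cdot \frac{1}{2772} = \frac{3847}{1386}$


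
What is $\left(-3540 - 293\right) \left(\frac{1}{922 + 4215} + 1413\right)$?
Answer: $- \frac{27822144806}{5137} \approx -5.416 \cdot 10^{6}$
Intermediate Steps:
$\left(-3540 - 293\right) \left(\frac{1}{922 + 4215} + 1413\right) = - 3833 \left(\frac{1}{5137} + 1413\right) = \left(-3833\right) \frac{7258582}{5137} = - \frac{27822144806}{5137}$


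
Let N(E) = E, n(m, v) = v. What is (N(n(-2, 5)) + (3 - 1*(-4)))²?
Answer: 144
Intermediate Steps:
(N(n(-2, 5)) + (3 - 1*(-4)))² = (5 + (3 - 1*(-4)))² = (5 + (3 + 4))² = (5 + 7)² = 12² = 144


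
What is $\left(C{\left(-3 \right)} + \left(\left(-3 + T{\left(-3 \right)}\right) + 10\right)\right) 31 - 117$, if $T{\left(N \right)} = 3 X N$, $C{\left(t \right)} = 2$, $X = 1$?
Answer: $-117$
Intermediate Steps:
$T{\left(N \right)} = 3 N$ ($T{\left(N \right)} = 3 \cdot 1 N = 3 N$)
$\left(C{\left(-3 \right)} + \left(\left(-3 + T{\left(-3 \right)}\right) + 10\right)\right) 31 - 117 = \left(2 + \left(\left(-3 + 3 \left(-3\right)\right) + 10\right)\right) 31 - 117 = \left(2 + \left(\left(-3 - 9\right) + 10\right)\right) 31 - 117 = \left(2 + \left(-12 + 10\right)\right) 31 - 117 = \left(2 - 2\right) 31 - 117 = 0 \cdot 31 - 117 = 0 - 117 = -117$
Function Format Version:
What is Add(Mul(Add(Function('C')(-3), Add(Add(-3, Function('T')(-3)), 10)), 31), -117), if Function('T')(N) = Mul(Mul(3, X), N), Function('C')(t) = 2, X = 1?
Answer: -117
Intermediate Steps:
Function('T')(N) = Mul(3, N) (Function('T')(N) = Mul(Mul(3, 1), N) = Mul(3, N))
Add(Mul(Add(Function('C')(-3), Add(Add(-3, Function('T')(-3)), 10)), 31), -117) = Add(Mul(Add(2, Add(Add(-3, Mul(3, -3)), 10)), 31), -117) = Add(Mul(Add(2, Add(Add(-3, -9), 10)), 31), -117) = Add(Mul(Add(2, Add(-12, 10)), 31), -117) = Add(Mul(Add(2, -2), 31), -117) = Add(Mul(0, 31), -117) = Add(0, -117) = -117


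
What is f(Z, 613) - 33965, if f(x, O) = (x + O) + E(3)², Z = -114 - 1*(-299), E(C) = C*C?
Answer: -33086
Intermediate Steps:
E(C) = C²
Z = 185 (Z = -114 + 299 = 185)
f(x, O) = 81 + O + x (f(x, O) = (x + O) + (3²)² = (O + x) + 9² = (O + x) + 81 = 81 + O + x)
f(Z, 613) - 33965 = (81 + 613 + 185) - 33965 = 879 - 33965 = -33086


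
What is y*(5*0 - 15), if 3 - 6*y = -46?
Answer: -245/2 ≈ -122.50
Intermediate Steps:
y = 49/6 (y = 1/2 - 1/6*(-46) = 1/2 + 23/3 = 49/6 ≈ 8.1667)
y*(5*0 - 15) = 49*(5*0 - 15)/6 = 49*(0 - 15)/6 = (49/6)*(-15) = -245/2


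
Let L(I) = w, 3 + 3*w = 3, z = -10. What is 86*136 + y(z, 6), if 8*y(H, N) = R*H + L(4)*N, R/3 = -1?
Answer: 46799/4 ≈ 11700.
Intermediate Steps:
w = 0 (w = -1 + (1/3)*3 = -1 + 1 = 0)
R = -3 (R = 3*(-1) = -3)
L(I) = 0
y(H, N) = -3*H/8 (y(H, N) = (-3*H + 0*N)/8 = (-3*H + 0)/8 = (-3*H)/8 = -3*H/8)
86*136 + y(z, 6) = 86*136 - 3/8*(-10) = 11696 + 15/4 = 46799/4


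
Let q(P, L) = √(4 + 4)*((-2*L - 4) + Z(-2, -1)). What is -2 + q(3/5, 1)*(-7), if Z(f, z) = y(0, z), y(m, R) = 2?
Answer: -2 + 56*√2 ≈ 77.196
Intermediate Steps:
Z(f, z) = 2
q(P, L) = 2*√2*(-2 - 2*L) (q(P, L) = √(4 + 4)*((-2*L - 4) + 2) = √8*((-4 - 2*L) + 2) = (2*√2)*(-2 - 2*L) = 2*√2*(-2 - 2*L))
-2 + q(3/5, 1)*(-7) = -2 + (4*√2*(-1 - 1*1))*(-7) = -2 + (4*√2*(-1 - 1))*(-7) = -2 + (4*√2*(-2))*(-7) = -2 - 8*√2*(-7) = -2 + 56*√2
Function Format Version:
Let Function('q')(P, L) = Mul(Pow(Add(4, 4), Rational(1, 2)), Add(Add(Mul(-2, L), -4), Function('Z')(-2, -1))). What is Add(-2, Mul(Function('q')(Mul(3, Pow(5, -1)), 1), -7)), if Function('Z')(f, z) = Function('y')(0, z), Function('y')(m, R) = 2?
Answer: Add(-2, Mul(56, Pow(2, Rational(1, 2)))) ≈ 77.196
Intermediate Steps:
Function('Z')(f, z) = 2
Function('q')(P, L) = Mul(2, Pow(2, Rational(1, 2)), Add(-2, Mul(-2, L))) (Function('q')(P, L) = Mul(Pow(Add(4, 4), Rational(1, 2)), Add(Add(Mul(-2, L), -4), 2)) = Mul(Pow(8, Rational(1, 2)), Add(Add(-4, Mul(-2, L)), 2)) = Mul(Mul(2, Pow(2, Rational(1, 2))), Add(-2, Mul(-2, L))) = Mul(2, Pow(2, Rational(1, 2)), Add(-2, Mul(-2, L))))
Add(-2, Mul(Function('q')(Mul(3, Pow(5, -1)), 1), -7)) = Add(-2, Mul(Mul(4, Pow(2, Rational(1, 2)), Add(-1, Mul(-1, 1))), -7)) = Add(-2, Mul(Mul(4, Pow(2, Rational(1, 2)), Add(-1, -1)), -7)) = Add(-2, Mul(Mul(4, Pow(2, Rational(1, 2)), -2), -7)) = Add(-2, Mul(Mul(-8, Pow(2, Rational(1, 2))), -7)) = Add(-2, Mul(56, Pow(2, Rational(1, 2))))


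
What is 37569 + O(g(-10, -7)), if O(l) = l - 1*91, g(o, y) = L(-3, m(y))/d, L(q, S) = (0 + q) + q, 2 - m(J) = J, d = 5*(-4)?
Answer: 374783/10 ≈ 37478.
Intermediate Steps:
d = -20
m(J) = 2 - J
L(q, S) = 2*q (L(q, S) = q + q = 2*q)
g(o, y) = 3/10 (g(o, y) = (2*(-3))/(-20) = -6*(-1/20) = 3/10)
O(l) = -91 + l (O(l) = l - 91 = -91 + l)
37569 + O(g(-10, -7)) = 37569 + (-91 + 3/10) = 37569 - 907/10 = 374783/10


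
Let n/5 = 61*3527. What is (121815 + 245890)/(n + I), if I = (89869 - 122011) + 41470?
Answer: 367705/1085063 ≈ 0.33888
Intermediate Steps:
I = 9328 (I = -32142 + 41470 = 9328)
n = 1075735 (n = 5*(61*3527) = 5*215147 = 1075735)
(121815 + 245890)/(n + I) = (121815 + 245890)/(1075735 + 9328) = 367705/1085063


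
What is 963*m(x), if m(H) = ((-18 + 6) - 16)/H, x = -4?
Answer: 6741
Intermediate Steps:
m(H) = -28/H (m(H) = (-12 - 16)/H = -28/H)
963*m(x) = 963*(-28/(-4)) = 963*(-28*(-¼)) = 963*7 = 6741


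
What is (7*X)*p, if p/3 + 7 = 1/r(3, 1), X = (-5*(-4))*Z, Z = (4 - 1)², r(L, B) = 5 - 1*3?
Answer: -24570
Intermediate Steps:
r(L, B) = 2 (r(L, B) = 5 - 3 = 2)
Z = 9 (Z = 3² = 9)
X = 180 (X = -5*(-4)*9 = 20*9 = 180)
p = -39/2 (p = -21 + 3/2 = -39/2 ≈ -19.500)
(7*X)*p = (7*180)*(-39/2) = 1260*(-39/2) = -24570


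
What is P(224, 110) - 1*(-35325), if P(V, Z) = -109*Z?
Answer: 23335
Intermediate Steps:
P(224, 110) - 1*(-35325) = -109*110 - 1*(-35325) = -11990 + 35325 = 23335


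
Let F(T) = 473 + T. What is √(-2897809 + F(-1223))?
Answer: I*√2898559 ≈ 1702.5*I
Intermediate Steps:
√(-2897809 + F(-1223)) = √(-2897809 + (473 - 1223)) = √(-2897809 - 750) = √(-2898559) = I*√2898559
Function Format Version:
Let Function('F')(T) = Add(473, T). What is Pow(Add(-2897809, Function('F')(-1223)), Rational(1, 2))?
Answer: Mul(I, Pow(2898559, Rational(1, 2))) ≈ Mul(1702.5, I)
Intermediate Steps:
Pow(Add(-2897809, Function('F')(-1223)), Rational(1, 2)) = Pow(Add(-2897809, Add(473, -1223)), Rational(1, 2)) = Pow(Add(-2897809, -750), Rational(1, 2)) = Pow(-2898559, Rational(1, 2)) = Mul(I, Pow(2898559, Rational(1, 2)))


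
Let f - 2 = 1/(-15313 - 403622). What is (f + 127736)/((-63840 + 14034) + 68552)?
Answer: 53513919029/7853355510 ≈ 6.8141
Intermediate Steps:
f = 837869/418935 (f = 2 + 1/(-15313 - 403622) = 2 + 1/(-418935) = 2 - 1/418935 = 837869/418935 ≈ 2.0000)
(f + 127736)/((-63840 + 14034) + 68552) = (837869/418935 + 127736)/((-63840 + 14034) + 68552) = 53513919029/(418935*(-49806 + 68552)) = (53513919029/418935)/18746 = (53513919029/418935)*(1/18746) = 53513919029/7853355510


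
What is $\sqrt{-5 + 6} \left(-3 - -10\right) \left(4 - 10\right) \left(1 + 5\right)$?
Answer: $-252$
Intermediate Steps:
$\sqrt{-5 + 6} \left(-3 - -10\right) \left(4 - 10\right) \left(1 + 5\right) = \sqrt{1} \left(-3 + 10\right) \left(\left(-6\right) 6\right) = 1 \cdot 7 \left(-36\right) = 7 \left(-36\right) = -252$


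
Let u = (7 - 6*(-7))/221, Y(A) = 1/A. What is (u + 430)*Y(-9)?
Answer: -31693/663 ≈ -47.802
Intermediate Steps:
u = 49/221 (u = (7 + 42)*(1/221) = 49*(1/221) = 49/221 ≈ 0.22172)
(u + 430)*Y(-9) = (49/221 + 430)/(-9) = (95079/221)*(-⅑) = -31693/663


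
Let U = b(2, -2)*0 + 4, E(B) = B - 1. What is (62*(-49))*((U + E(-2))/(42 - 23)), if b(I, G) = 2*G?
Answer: -3038/19 ≈ -159.89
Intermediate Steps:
E(B) = -1 + B
U = 4 (U = (2*(-2))*0 + 4 = -4*0 + 4 = 0 + 4 = 4)
(62*(-49))*((U + E(-2))/(42 - 23)) = (62*(-49))*((4 + (-1 - 2))/(42 - 23)) = -3038*(4 - 3)/19 = -3038/19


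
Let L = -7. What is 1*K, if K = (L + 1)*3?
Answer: -18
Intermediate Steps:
K = -18 (K = (-7 + 1)*3 = -6*3 = -18)
1*K = 1*(-18) = -18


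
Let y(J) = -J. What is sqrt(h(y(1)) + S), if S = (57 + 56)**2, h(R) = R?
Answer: 4*sqrt(798) ≈ 113.00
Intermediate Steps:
S = 12769 (S = 113**2 = 12769)
sqrt(h(y(1)) + S) = sqrt(-1*1 + 12769) = sqrt(-1 + 12769) = sqrt(12768) = 4*sqrt(798)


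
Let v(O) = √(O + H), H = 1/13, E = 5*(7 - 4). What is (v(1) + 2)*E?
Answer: 30 + 15*√182/13 ≈ 45.566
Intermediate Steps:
E = 15 (E = 5*3 = 15)
H = 1/13 ≈ 0.076923
v(O) = √(1/13 + O) (v(O) = √(O + 1/13) = √(1/13 + O))
(v(1) + 2)*E = (√(13 + 169*1)/13 + 2)*15 = (√(13 + 169)/13 + 2)*15 = (√182/13 + 2)*15 = (2 + √182/13)*15 = 30 + 15*√182/13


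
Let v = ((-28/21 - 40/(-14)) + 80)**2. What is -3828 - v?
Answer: -4619092/441 ≈ -10474.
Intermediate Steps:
v = 2930944/441 (v = ((-28*1/21 - 40*(-1/14)) + 80)**2 = ((-4/3 + 20/7) + 80)**2 = (32/21 + 80)**2 = (1712/21)**2 = 2930944/441 ≈ 6646.1)
-3828 - v = -3828 - 1*2930944/441 = -3828 - 2930944/441 = -4619092/441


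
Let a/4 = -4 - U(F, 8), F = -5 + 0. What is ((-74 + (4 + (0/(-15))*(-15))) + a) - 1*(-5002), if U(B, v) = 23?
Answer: 4824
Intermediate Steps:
F = -5
a = -108 (a = 4*(-4 - 1*23) = 4*(-4 - 23) = 4*(-27) = -108)
((-74 + (4 + (0/(-15))*(-15))) + a) - 1*(-5002) = ((-74 + (4 + (0/(-15))*(-15))) - 108) - 1*(-5002) = ((-74 + (4 + (0*(-1/15))*(-15))) - 108) + 5002 = ((-74 + (4 + 0*(-15))) - 108) + 5002 = ((-74 + (4 + 0)) - 108) + 5002 = ((-74 + 4) - 108) + 5002 = (-70 - 108) + 5002 = -178 + 5002 = 4824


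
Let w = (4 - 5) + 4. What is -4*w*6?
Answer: -72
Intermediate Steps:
w = 3 (w = -1 + 4 = 3)
-4*w*6 = -4*3*6 = -12*6 = -72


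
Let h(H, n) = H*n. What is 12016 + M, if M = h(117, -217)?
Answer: -13373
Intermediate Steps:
M = -25389 (M = 117*(-217) = -25389)
12016 + M = 12016 - 25389 = -13373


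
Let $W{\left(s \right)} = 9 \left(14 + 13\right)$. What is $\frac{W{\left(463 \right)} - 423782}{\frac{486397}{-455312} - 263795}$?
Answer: $\frac{192842389168}{120109515437} \approx 1.6056$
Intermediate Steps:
$W{\left(s \right)} = 243$ ($W{\left(s \right)} = 9 \cdot 27 = 243$)
$\frac{W{\left(463 \right)} - 423782}{\frac{486397}{-455312} - 263795} = \frac{243 - 423782}{\frac{486397}{-455312} - 263795} = - \frac{423539}{486397 \left(- \frac{1}{455312}\right) - 263795} = - \frac{423539}{- \frac{486397}{455312} - 263795} = - \frac{423539}{- \frac{120109515437}{455312}} = \left(-423539\right) \left(- \frac{455312}{120109515437}\right) = \frac{192842389168}{120109515437}$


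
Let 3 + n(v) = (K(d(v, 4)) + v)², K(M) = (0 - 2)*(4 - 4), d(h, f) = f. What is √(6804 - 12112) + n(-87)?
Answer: 7566 + 2*I*√1327 ≈ 7566.0 + 72.856*I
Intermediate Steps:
K(M) = 0 (K(M) = -2*0 = 0)
n(v) = -3 + v² (n(v) = -3 + (0 + v)² = -3 + v²)
√(6804 - 12112) + n(-87) = √(6804 - 12112) + (-3 + (-87)²) = √(-5308) + (-3 + 7569) = 2*I*√1327 + 7566 = 7566 + 2*I*√1327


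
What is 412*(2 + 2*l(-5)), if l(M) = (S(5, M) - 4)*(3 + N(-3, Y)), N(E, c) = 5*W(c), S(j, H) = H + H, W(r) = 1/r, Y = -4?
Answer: -19364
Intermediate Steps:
S(j, H) = 2*H
N(E, c) = 5/c
l(M) = -7 + 7*M/2 (l(M) = (2*M - 4)*(3 + 5/(-4)) = (-4 + 2*M)*(3 + 5*(-¼)) = (-4 + 2*M)*(3 - 5/4) = (-4 + 2*M)*(7/4) = -7 + 7*M/2)
412*(2 + 2*l(-5)) = 412*(2 + 2*(-7 + (7/2)*(-5))) = 412*(2 + 2*(-7 - 35/2)) = 412*(2 + 2*(-49/2)) = 412*(2 - 49) = 412*(-47) = -19364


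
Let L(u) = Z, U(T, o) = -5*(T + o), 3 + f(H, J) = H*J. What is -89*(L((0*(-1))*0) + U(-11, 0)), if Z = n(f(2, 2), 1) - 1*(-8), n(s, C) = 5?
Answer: -6052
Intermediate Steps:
f(H, J) = -3 + H*J
U(T, o) = -5*T - 5*o
Z = 13 (Z = 5 - 1*(-8) = 5 + 8 = 13)
L(u) = 13
-89*(L((0*(-1))*0) + U(-11, 0)) = -89*(13 + (-5*(-11) - 5*0)) = -89*(13 + (55 + 0)) = -89*(13 + 55) = -89*68 = -6052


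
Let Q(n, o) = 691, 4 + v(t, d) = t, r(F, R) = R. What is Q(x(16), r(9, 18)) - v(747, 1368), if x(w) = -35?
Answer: -52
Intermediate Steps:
v(t, d) = -4 + t
Q(x(16), r(9, 18)) - v(747, 1368) = 691 - (-4 + 747) = 691 - 1*743 = 691 - 743 = -52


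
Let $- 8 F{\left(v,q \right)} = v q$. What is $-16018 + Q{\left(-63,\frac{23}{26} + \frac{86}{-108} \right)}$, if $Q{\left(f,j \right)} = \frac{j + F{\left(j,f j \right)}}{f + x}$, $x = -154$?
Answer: $- \frac{12279143041}{766584} \approx -16018.0$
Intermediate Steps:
$F{\left(v,q \right)} = - \frac{q v}{8}$ ($F{\left(v,q \right)} = - \frac{v q}{8} = - \frac{q v}{8}$)
$Q{\left(f,j \right)} = \frac{j - \frac{f j^{2}}{8}}{-154 + f}$ ($Q{\left(f,j \right)} = \frac{j - \frac{f j j}{8}}{f - 154} = \frac{j - \frac{f j^{2}}{8}}{-154 + f}$)
$-16018 + Q{\left(-63,\frac{23}{26} + \frac{86}{-108} \right)} = -16018 + \frac{\left(\frac{23}{26} + \frac{86}{-108}\right) \left(8 - - 63 \left(\frac{23}{26} + \frac{86}{-108}\right)\right)}{8 \left(-154 - 63\right)} = -16018 + \frac{\left(23 \cdot \frac{1}{26} + 86 \left(- \frac{1}{108}\right)\right) \left(8 - - 63 \left(23 \cdot \frac{1}{26} + 86 \left(- \frac{1}{108}\right)\right)\right)}{8 \left(-217\right)} = -16018 + \frac{1}{8} \left(\frac{23}{26} - \frac{43}{54}\right) \left(- \frac{1}{217}\right) \left(8 - - 63 \left(\frac{23}{26} - \frac{43}{54}\right)\right) = -16018 + \frac{1}{8} \cdot \frac{31}{351} \left(- \frac{1}{217}\right) \left(8 - \left(-63\right) \frac{31}{351}\right) = -16018 + \frac{1}{8} \cdot \frac{31}{351} \left(- \frac{1}{217}\right) \left(8 + \frac{217}{39}\right) = -16018 + \frac{1}{8} \cdot \frac{31}{351} \left(- \frac{1}{217}\right) \frac{529}{39} = -16018 - \frac{529}{766584} = - \frac{12279143041}{766584}$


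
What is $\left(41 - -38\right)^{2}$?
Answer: $6241$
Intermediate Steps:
$\left(41 - -38\right)^{2} = \left(41 + 38\right)^{2} = 79^{2} = 6241$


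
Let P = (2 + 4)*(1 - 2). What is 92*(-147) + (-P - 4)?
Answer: -13522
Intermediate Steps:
P = -6 (P = 6*(-1) = -6)
92*(-147) + (-P - 4) = 92*(-147) + (-1*(-6) - 4) = -13524 + (6 - 4) = -13524 + 2 = -13522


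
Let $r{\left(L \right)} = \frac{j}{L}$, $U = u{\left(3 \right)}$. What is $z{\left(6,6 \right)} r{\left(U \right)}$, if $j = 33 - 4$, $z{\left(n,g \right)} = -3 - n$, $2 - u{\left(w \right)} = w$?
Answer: $261$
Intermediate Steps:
$u{\left(w \right)} = 2 - w$
$U = -1$ ($U = 2 - 3 = -1$)
$j = 29$ ($j = 33 - 4 = 29$)
$r{\left(L \right)} = \frac{29}{L}$
$z{\left(6,6 \right)} r{\left(U \right)} = \left(-3 - 6\right) \frac{29}{-1} = \left(-3 - 6\right) 29 \left(-1\right) = \left(-9\right) \left(-29\right) = 261$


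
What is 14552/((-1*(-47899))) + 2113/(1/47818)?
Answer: 4839687863718/47899 ≈ 1.0104e+8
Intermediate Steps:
14552/((-1*(-47899))) + 2113/(1/47818) = 14552/47899 + 2113/(1/47818) = 14552*(1/47899) + 2113*47818 = 14552/47899 + 101039434 = 4839687863718/47899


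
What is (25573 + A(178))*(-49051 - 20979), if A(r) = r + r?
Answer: -1815807870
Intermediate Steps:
A(r) = 2*r
(25573 + A(178))*(-49051 - 20979) = (25573 + 2*178)*(-49051 - 20979) = (25573 + 356)*(-70030) = 25929*(-70030) = -1815807870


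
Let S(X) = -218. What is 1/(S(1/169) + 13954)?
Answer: 1/13736 ≈ 7.2801e-5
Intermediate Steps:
1/(S(1/169) + 13954) = 1/(-218 + 13954) = 1/13736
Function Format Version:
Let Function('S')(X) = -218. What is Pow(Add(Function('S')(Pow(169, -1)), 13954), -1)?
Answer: Rational(1, 13736) ≈ 7.2801e-5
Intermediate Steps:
Pow(Add(Function('S')(Pow(169, -1)), 13954), -1) = Pow(Add(-218, 13954), -1) = Pow(13736, -1) = Rational(1, 13736)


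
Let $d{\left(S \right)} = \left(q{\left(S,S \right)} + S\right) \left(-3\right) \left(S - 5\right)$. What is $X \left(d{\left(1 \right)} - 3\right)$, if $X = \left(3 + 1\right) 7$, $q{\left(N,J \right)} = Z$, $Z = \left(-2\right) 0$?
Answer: $252$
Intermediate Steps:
$Z = 0$
$q{\left(N,J \right)} = 0$
$X = 28$ ($X = 4 \cdot 7 = 28$)
$d{\left(S \right)} = - 3 S \left(-5 + S\right)$ ($d{\left(S \right)} = \left(0 + S\right) \left(-3\right) \left(S - 5\right) = S \left(-3\right) \left(-5 + S\right) = - 3 S \left(-5 + S\right)$)
$X \left(d{\left(1 \right)} - 3\right) = 28 \left(3 \cdot 1 \left(5 - 1\right) - 3\right) = 28 \left(3 \cdot 1 \cdot 4 - 3\right) = 28 \left(12 - 3\right) = 28 \cdot 9 = 252$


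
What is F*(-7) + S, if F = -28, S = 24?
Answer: 220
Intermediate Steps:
F*(-7) + S = -28*(-7) + 24 = 196 + 24 = 220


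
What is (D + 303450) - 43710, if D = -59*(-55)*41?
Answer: 392785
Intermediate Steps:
D = 133045 (D = 3245*41 = 133045)
(D + 303450) - 43710 = (133045 + 303450) - 43710 = 436495 - 43710 = 392785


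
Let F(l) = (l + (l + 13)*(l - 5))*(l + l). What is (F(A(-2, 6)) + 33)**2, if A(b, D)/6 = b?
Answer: 531441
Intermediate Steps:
A(b, D) = 6*b
F(l) = 2*l*(l + (-5 + l)*(13 + l)) (F(l) = (l + (13 + l)*(-5 + l))*(2*l) = (l + (-5 + l)*(13 + l))*(2*l) = 2*l*(l + (-5 + l)*(13 + l)))
(F(A(-2, 6)) + 33)**2 = (2*(6*(-2))*(-65 + (6*(-2))**2 + 9*(6*(-2))) + 33)**2 = (2*(-12)*(-65 + (-12)**2 + 9*(-12)) + 33)**2 = (2*(-12)*(-65 + 144 - 108) + 33)**2 = (2*(-12)*(-29) + 33)**2 = (696 + 33)**2 = 729**2 = 531441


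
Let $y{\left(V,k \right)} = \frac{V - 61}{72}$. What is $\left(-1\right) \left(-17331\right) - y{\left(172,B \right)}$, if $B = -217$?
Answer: $\frac{415907}{24} \approx 17329.0$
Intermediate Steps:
$y{\left(V,k \right)} = - \frac{61}{72} + \frac{V}{72}$ ($y{\left(V,k \right)} = \left(-61 + V\right) \frac{1}{72} = - \frac{61}{72} + \frac{V}{72}$)
$\left(-1\right) \left(-17331\right) - y{\left(172,B \right)} = \left(-1\right) \left(-17331\right) - \left(- \frac{61}{72} + \frac{1}{72} \cdot 172\right) = 17331 - \left(- \frac{61}{72} + \frac{43}{18}\right) = 17331 - \frac{37}{24} = \frac{415907}{24}$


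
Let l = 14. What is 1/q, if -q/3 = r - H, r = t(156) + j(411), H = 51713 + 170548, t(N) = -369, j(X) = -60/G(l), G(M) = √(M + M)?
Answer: 51947/34694881740 - √7/34694881740 ≈ 1.4972e-6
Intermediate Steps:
G(M) = √2*√M (G(M) = √(2*M) = √2*√M)
j(X) = -30*√7/7 (j(X) = -60*√7/14 = -30*√7/7)
H = 222261
r = -369 - 30*√7/7 ≈ -380.34
q = 667890 + 90*√7/7 (q = -3*((-369 - 30*√7/7) - 1*222261) = -3*((-369 - 30*√7/7) - 222261) = -3*(-222630 - 30*√7/7) = 667890 + 90*√7/7 ≈ 6.6792e+5)
1/q = 1/(667890 + 90*√7/7)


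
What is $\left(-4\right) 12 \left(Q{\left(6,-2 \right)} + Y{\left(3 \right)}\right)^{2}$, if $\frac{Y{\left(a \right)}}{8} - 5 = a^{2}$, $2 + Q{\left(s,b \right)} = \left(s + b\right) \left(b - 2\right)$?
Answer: $-424128$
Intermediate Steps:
$Q{\left(s,b \right)} = -2 + \left(-2 + b\right) \left(b + s\right)$ ($Q{\left(s,b \right)} = -2 + \left(s + b\right) \left(b - 2\right) = -2 + \left(b + s\right) \left(-2 + b\right) = -2 + \left(-2 + b\right) \left(b + s\right)$)
$Y{\left(a \right)} = 40 + 8 a^{2}$
$\left(-4\right) 12 \left(Q{\left(6,-2 \right)} + Y{\left(3 \right)}\right)^{2} = \left(-4\right) 12 \left(\left(-2 + \left(-2\right)^{2} - -4 - 12 - 12\right) + \left(40 + 8 \cdot 3^{2}\right)\right)^{2} = - 48 \left(\left(-2 + 4 + 4 - 12 - 12\right) + \left(40 + 8 \cdot 9\right)\right)^{2} = - 48 \left(-18 + \left(40 + 72\right)\right)^{2} = - 48 \left(-18 + 112\right)^{2} = - 48 \cdot 94^{2} = \left(-48\right) 8836 = -424128$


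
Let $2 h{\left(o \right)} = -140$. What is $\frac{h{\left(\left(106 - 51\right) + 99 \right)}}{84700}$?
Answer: $- \frac{1}{1210} \approx -0.00082645$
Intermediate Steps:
$h{\left(o \right)} = -70$ ($h{\left(o \right)} = \frac{1}{2} \left(-140\right) = -70$)
$\frac{h{\left(\left(106 - 51\right) + 99 \right)}}{84700} = - \frac{70}{84700} = \left(-70\right) \frac{1}{84700} = - \frac{1}{1210}$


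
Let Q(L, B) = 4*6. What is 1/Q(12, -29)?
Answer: 1/24 ≈ 0.041667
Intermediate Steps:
Q(L, B) = 24
1/Q(12, -29) = 1/24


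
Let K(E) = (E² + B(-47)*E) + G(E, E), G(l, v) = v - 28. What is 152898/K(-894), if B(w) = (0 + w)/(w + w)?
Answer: 152898/797867 ≈ 0.19163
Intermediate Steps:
G(l, v) = -28 + v
B(w) = ½ (B(w) = w/((2*w)) = w*(1/(2*w)) = ½)
K(E) = -28 + E² + 3*E/2 (K(E) = (E² + E/2) + (-28 + E) = -28 + E² + 3*E/2)
152898/K(-894) = 152898/(-28 + (-894)² + (3/2)*(-894)) = 152898/(-28 + 799236 - 1341) = 152898/797867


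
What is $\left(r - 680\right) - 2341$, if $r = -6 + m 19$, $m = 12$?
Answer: $-2799$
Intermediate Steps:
$r = 222$ ($r = -6 + 12 \cdot 19 = -6 + 228 = 222$)
$\left(r - 680\right) - 2341 = \left(222 - 680\right) - 2341 = -458 - 2341 = -2799$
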